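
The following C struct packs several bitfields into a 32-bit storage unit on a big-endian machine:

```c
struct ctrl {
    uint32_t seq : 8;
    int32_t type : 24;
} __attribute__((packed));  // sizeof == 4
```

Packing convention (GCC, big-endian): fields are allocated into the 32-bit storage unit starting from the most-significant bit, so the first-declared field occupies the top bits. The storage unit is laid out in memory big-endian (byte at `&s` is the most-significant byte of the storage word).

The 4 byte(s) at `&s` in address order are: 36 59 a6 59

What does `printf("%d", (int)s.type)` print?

[0]=0x36 [1]=0x59 [2]=0xa6 [3]=0x59 (big-endian) → word 0x3659a659
seq [24+:8] = (word>>24) & 0xff = 54
type [0+:24] = (word>>0) & 0xffffff = 5875289  ←
type signed 24b, MSB=0: value = 5875289

5875289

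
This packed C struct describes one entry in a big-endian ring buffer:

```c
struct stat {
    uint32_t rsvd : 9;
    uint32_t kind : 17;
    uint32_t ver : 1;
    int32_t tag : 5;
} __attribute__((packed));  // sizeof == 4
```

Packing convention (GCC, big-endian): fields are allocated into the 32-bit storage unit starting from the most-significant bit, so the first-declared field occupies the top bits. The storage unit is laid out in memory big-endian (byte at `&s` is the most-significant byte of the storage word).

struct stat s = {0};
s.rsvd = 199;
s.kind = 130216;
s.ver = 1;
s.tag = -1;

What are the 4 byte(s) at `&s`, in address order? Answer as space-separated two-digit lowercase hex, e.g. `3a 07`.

63 ff 2a 3f

rsvd:9 = 199 → 0xc7 << 23 → word 0x63800000
kind:17 = 130216 → 0x1fca8 << 6 → word 0x63ff2a00
ver:1 = 1 → 0x1 << 5 → word 0x63ff2a20
tag:5 = -1 → 0x1f << 0 → word 0x63ff2a3f
word = 0x63ff2a3f → big-endian bytes:
  [0]=0x63  [1]=0xff  [2]=0x2a  [3]=0x3f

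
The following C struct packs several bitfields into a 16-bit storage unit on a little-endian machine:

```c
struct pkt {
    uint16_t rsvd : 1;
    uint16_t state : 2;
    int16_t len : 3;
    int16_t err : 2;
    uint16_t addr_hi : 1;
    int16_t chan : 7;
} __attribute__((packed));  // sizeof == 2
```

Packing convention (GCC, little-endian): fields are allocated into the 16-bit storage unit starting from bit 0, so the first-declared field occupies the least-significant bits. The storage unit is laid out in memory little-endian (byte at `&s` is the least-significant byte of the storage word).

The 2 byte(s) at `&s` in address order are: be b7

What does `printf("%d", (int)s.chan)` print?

[0]=0xbe [1]=0xb7 (little-endian) → word 0xb7be
rsvd:1 @ bit 0 → (0xb7be>>0)&0x1 = 0x0
state:2 @ bit 1 → (0xb7be>>1)&0x3 = 0x3
len:3 @ bit 3 → (0xb7be>>3)&0x7 = 0x7
err:2 @ bit 6 → (0xb7be>>6)&0x3 = 0x2
addr_hi:1 @ bit 8 → (0xb7be>>8)&0x1 = 0x1
chan:7 @ bit 9 → (0xb7be>>9)&0x7f = 0x5b  ←
chan signed 7b, MSB=1: 91 - 128 = -37

-37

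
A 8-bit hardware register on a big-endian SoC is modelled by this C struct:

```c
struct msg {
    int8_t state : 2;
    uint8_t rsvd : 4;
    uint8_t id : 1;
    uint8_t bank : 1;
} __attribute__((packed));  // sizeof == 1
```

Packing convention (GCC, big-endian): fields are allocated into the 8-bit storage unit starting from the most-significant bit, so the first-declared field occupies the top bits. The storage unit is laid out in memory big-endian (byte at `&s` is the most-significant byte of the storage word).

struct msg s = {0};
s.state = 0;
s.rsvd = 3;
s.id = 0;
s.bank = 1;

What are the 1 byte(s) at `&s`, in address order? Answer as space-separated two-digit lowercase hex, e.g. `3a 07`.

state:2 = 0 → 0x0 << 6 → word 0x00
rsvd:4 = 3 → 0x3 << 2 → word 0x0c
id:1 = 0 → 0x0 << 1 → word 0x0c
bank:1 = 1 → 0x1 << 0 → word 0x0d
word = 0x0d → big-endian bytes:
  [0]=0x0d

0d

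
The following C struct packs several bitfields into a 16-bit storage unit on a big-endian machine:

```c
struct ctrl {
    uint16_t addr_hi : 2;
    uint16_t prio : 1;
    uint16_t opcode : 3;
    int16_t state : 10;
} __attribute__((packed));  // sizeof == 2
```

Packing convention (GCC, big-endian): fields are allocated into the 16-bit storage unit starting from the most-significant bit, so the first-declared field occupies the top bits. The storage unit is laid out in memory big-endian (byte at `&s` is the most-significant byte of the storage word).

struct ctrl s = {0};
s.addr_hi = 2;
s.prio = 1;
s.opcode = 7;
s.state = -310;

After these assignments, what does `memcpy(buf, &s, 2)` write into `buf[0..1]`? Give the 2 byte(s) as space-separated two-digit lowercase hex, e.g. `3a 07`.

be ca

[14+:2] addr_hi=2 & 0x3 = 0x2; word=0x8000
[13+:1] prio=1 & 0x1 = 0x1; word=0xa000
[10+:3] opcode=7 & 0x7 = 0x7; word=0xbc00
[0+:10] state=-310 & 0x3ff = 0x2ca; word=0xbeca
word = 0xbeca → big-endian bytes:
  [0]=0xbe  [1]=0xca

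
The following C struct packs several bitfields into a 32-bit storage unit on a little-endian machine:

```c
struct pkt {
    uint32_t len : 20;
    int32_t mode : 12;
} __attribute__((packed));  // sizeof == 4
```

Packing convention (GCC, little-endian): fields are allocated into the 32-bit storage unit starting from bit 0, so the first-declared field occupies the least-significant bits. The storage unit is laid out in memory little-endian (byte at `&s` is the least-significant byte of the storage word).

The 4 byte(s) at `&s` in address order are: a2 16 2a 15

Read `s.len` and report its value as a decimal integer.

[0]=0xa2 [1]=0x16 [2]=0x2a [3]=0x15 (little-endian) → word 0x152a16a2
len:20 @ bit 0 → (0x152a16a2>>0)&0xfffff = 0xa16a2  ←
mode:12 @ bit 20 → (0x152a16a2>>20)&0xfff = 0x152

661154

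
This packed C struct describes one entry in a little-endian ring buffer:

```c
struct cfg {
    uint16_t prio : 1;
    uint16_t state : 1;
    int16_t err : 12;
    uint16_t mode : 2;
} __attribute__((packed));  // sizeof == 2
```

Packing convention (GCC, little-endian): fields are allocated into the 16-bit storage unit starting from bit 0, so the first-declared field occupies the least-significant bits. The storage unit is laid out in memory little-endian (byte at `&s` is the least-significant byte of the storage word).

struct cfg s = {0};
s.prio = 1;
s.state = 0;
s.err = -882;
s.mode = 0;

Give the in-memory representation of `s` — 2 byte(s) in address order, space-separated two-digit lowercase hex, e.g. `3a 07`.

prio (1b) val=1 bits=0x1 at bit 0: 0x0001
state (1b) val=0 bits=0x0 at bit 1: 0x0001
err (12b) val=-882 bits=0xc8e at bit 2: 0x3239
mode (2b) val=0 bits=0x0 at bit 14: 0x3239
word = 0x3239 → little-endian bytes:
  [0]=0x39  [1]=0x32

39 32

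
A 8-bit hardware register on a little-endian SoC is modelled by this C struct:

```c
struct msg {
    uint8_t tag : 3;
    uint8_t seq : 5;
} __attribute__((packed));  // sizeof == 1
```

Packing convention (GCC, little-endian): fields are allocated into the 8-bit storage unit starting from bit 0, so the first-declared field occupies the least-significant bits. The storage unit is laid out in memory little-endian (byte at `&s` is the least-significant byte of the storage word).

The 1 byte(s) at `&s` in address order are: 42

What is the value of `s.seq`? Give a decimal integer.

8

[0]=0x42 (little-endian) → word 0x42
tag [0+:3] = (word>>0) & 0x7 = 2
seq [3+:5] = (word>>3) & 0x1f = 8  ←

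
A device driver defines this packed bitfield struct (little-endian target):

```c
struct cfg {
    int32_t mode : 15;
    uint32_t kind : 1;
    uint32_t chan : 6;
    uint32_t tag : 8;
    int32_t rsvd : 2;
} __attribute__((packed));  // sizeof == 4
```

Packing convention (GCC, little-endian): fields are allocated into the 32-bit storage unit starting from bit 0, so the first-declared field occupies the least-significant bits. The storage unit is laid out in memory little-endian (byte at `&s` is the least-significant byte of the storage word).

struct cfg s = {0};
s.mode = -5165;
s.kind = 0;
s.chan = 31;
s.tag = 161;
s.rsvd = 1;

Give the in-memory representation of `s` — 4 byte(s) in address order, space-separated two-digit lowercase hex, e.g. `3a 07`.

d3 6b 5f 68

mode (15b) val=-5165 bits=0x6bd3 at bit 0: 0x00006bd3
kind (1b) val=0 bits=0x0 at bit 15: 0x00006bd3
chan (6b) val=31 bits=0x1f at bit 16: 0x001f6bd3
tag (8b) val=161 bits=0xa1 at bit 22: 0x285f6bd3
rsvd (2b) val=1 bits=0x1 at bit 30: 0x685f6bd3
word = 0x685f6bd3 → little-endian bytes:
  [0]=0xd3  [1]=0x6b  [2]=0x5f  [3]=0x68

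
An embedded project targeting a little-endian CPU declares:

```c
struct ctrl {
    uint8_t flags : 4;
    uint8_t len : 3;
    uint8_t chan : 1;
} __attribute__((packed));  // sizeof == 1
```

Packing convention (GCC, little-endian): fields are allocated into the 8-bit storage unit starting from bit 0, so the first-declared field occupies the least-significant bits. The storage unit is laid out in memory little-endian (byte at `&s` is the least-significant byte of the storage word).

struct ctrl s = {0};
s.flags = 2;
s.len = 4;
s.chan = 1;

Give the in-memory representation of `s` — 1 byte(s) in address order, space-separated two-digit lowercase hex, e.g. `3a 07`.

[0+:4] flags=2 & 0xf = 0x2; word=0x02
[4+:3] len=4 & 0x7 = 0x4; word=0x42
[7+:1] chan=1 & 0x1 = 0x1; word=0xc2
word = 0xc2 → little-endian bytes:
  [0]=0xc2

c2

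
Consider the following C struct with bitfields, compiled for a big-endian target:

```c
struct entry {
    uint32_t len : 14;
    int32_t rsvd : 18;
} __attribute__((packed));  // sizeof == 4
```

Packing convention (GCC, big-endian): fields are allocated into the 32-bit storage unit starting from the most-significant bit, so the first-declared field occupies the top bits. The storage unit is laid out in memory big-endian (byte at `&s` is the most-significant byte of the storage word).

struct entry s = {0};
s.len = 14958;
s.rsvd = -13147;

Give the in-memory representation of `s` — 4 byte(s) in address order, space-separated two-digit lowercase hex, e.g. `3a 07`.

len:14 = 14958 → 0x3a6e << 18 → word 0xe9b80000
rsvd:18 = -13147 → 0x3cca5 << 0 → word 0xe9bbcca5
word = 0xe9bbcca5 → big-endian bytes:
  [0]=0xe9  [1]=0xbb  [2]=0xcc  [3]=0xa5

e9 bb cc a5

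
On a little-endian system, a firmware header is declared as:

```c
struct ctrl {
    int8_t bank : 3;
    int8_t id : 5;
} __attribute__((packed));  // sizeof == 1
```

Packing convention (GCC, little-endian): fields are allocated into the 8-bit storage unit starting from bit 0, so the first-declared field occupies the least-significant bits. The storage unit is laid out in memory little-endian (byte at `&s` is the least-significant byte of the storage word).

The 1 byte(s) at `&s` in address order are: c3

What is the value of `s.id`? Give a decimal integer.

[0]=0xc3 (little-endian) → word 0xc3
bank [0+:3] = (word>>0) & 0x7 = 3
id [3+:5] = (word>>3) & 0x1f = 24  ←
id signed 5b, MSB=1: 24 - 32 = -8

-8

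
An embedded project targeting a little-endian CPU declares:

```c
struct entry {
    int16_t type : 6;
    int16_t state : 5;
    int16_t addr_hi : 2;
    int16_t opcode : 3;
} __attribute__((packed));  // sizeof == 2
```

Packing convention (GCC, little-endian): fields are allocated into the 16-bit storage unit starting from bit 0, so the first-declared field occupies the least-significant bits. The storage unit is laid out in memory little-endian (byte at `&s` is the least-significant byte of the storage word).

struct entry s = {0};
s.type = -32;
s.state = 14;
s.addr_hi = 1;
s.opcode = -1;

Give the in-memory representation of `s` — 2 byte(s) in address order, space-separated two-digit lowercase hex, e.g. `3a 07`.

[0+:6] type=-32 & 0x3f = 0x20; word=0x0020
[6+:5] state=14 & 0x1f = 0xe; word=0x03a0
[11+:2] addr_hi=1 & 0x3 = 0x1; word=0x0ba0
[13+:3] opcode=-1 & 0x7 = 0x7; word=0xeba0
word = 0xeba0 → little-endian bytes:
  [0]=0xa0  [1]=0xeb

a0 eb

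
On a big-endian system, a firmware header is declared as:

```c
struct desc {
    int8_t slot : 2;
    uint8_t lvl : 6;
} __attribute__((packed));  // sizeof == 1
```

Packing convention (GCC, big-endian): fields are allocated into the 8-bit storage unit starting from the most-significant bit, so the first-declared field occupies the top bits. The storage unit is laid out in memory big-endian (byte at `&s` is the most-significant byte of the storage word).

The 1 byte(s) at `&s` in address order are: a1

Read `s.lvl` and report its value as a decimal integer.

[0]=0xa1 (big-endian) → word 0xa1
slot [6+:2] = (word>>6) & 0x3 = 2
lvl [0+:6] = (word>>0) & 0x3f = 33  ←

33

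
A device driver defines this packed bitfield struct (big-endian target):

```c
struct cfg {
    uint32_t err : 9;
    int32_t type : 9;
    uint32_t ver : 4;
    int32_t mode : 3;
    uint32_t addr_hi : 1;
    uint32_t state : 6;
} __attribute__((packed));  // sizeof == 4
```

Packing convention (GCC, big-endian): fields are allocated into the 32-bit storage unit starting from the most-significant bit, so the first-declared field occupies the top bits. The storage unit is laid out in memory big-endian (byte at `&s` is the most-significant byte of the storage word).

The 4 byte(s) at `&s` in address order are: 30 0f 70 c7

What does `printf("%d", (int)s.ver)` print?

[0]=0x30 [1]=0x0f [2]=0x70 [3]=0xc7 (big-endian) → word 0x300f70c7
err:9 @ bit 23 → (0x300f70c7>>23)&0x1ff = 0x60
type:9 @ bit 14 → (0x300f70c7>>14)&0x1ff = 0x3d
ver:4 @ bit 10 → (0x300f70c7>>10)&0xf = 0xc  ←
mode:3 @ bit 7 → (0x300f70c7>>7)&0x7 = 0x1
addr_hi:1 @ bit 6 → (0x300f70c7>>6)&0x1 = 0x1
state:6 @ bit 0 → (0x300f70c7>>0)&0x3f = 0x7

12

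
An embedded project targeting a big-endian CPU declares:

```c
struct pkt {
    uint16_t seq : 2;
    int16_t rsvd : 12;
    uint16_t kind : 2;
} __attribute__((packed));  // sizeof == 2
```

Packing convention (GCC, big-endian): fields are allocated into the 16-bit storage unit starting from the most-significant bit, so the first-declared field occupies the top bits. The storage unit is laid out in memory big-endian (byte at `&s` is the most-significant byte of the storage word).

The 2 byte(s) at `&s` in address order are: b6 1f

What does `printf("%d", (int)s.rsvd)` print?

[0]=0xb6 [1]=0x1f (big-endian) → word 0xb61f
seq [14+:2] = (word>>14) & 0x3 = 2
rsvd [2+:12] = (word>>2) & 0xfff = 3463  ←
kind [0+:2] = (word>>0) & 0x3 = 3
rsvd signed 12b, MSB=1: 3463 - 4096 = -633

-633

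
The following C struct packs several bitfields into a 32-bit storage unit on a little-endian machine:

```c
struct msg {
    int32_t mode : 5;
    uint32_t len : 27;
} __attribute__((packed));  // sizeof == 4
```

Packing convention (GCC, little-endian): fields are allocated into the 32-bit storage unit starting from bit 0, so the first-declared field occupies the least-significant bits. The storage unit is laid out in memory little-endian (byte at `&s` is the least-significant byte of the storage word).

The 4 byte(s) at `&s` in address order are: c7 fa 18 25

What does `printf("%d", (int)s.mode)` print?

[0]=0xc7 [1]=0xfa [2]=0x18 [3]=0x25 (little-endian) → word 0x2518fac7
mode:5 @ bit 0 → (0x2518fac7>>0)&0x1f = 0x7  ←
len:27 @ bit 5 → (0x2518fac7>>5)&0x7ffffff = 0x128c7d6
mode signed 5b, MSB=0: value = 7

7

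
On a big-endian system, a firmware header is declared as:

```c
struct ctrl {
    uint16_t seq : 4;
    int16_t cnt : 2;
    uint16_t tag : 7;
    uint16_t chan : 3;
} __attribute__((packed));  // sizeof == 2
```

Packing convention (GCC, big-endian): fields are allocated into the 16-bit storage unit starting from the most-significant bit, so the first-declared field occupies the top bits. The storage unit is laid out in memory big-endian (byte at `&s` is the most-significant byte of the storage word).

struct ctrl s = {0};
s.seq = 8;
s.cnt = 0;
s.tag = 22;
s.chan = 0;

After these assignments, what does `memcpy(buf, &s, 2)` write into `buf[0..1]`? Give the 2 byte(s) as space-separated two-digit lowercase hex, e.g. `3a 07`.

seq:4 = 8 → 0x8 << 12 → word 0x8000
cnt:2 = 0 → 0x0 << 10 → word 0x8000
tag:7 = 22 → 0x16 << 3 → word 0x80b0
chan:3 = 0 → 0x0 << 0 → word 0x80b0
word = 0x80b0 → big-endian bytes:
  [0]=0x80  [1]=0xb0

80 b0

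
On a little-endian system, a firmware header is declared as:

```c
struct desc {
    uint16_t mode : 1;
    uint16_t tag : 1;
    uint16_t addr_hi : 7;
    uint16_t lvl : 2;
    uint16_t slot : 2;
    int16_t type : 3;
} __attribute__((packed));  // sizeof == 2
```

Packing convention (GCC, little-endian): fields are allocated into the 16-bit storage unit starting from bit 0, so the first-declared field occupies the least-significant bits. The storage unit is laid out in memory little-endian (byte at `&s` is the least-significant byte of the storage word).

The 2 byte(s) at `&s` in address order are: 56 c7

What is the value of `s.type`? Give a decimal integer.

[0]=0x56 [1]=0xc7 (little-endian) → word 0xc756
mode:1 @ bit 0 → (0xc756>>0)&0x1 = 0x0
tag:1 @ bit 1 → (0xc756>>1)&0x1 = 0x1
addr_hi:7 @ bit 2 → (0xc756>>2)&0x7f = 0x55
lvl:2 @ bit 9 → (0xc756>>9)&0x3 = 0x3
slot:2 @ bit 11 → (0xc756>>11)&0x3 = 0x0
type:3 @ bit 13 → (0xc756>>13)&0x7 = 0x6  ←
type signed 3b, MSB=1: 6 - 8 = -2

-2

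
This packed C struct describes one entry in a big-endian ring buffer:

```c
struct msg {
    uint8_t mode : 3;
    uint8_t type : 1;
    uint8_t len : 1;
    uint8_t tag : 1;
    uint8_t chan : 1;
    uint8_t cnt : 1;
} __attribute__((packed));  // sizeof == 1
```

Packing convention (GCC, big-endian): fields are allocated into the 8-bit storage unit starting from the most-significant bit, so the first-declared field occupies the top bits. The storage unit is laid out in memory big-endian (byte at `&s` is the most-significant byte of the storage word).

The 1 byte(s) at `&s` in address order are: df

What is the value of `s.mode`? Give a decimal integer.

[0]=0xdf (big-endian) → word 0xdf
mode:3 @ bit 5 → (0xdf>>5)&0x7 = 0x6  ←
type:1 @ bit 4 → (0xdf>>4)&0x1 = 0x1
len:1 @ bit 3 → (0xdf>>3)&0x1 = 0x1
tag:1 @ bit 2 → (0xdf>>2)&0x1 = 0x1
chan:1 @ bit 1 → (0xdf>>1)&0x1 = 0x1
cnt:1 @ bit 0 → (0xdf>>0)&0x1 = 0x1

6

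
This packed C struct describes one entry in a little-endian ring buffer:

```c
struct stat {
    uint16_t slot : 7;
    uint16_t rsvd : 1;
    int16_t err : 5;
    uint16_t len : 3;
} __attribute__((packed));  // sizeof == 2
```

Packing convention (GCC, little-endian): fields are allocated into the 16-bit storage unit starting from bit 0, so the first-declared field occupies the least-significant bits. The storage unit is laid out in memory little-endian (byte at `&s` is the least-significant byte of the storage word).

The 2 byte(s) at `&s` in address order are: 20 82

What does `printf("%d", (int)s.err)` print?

[0]=0x20 [1]=0x82 (little-endian) → word 0x8220
slot [0+:7] = (word>>0) & 0x7f = 32
rsvd [7+:1] = (word>>7) & 0x1 = 0
err [8+:5] = (word>>8) & 0x1f = 2  ←
len [13+:3] = (word>>13) & 0x7 = 4
err signed 5b, MSB=0: value = 2

2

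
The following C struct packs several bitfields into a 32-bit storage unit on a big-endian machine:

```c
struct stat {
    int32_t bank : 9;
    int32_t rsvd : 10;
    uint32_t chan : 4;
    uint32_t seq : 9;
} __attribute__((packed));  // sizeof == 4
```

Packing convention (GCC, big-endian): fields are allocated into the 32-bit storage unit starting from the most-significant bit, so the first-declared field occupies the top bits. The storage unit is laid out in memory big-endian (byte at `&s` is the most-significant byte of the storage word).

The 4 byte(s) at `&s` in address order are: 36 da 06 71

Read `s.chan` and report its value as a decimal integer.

3

[0]=0x36 [1]=0xda [2]=0x06 [3]=0x71 (big-endian) → word 0x36da0671
bank:9 @ bit 23 → (0x36da0671>>23)&0x1ff = 0x6d
rsvd:10 @ bit 13 → (0x36da0671>>13)&0x3ff = 0x2d0
chan:4 @ bit 9 → (0x36da0671>>9)&0xf = 0x3  ←
seq:9 @ bit 0 → (0x36da0671>>0)&0x1ff = 0x71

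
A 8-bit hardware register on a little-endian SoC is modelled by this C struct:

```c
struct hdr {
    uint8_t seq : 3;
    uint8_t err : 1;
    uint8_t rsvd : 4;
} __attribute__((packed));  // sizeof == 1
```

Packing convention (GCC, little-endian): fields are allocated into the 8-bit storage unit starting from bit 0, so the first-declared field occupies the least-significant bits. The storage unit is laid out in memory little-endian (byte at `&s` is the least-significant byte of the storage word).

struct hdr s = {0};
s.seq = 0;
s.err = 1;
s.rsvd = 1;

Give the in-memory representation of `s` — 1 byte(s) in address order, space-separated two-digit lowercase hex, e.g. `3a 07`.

[0+:3] seq=0 & 0x7 = 0x0; word=0x00
[3+:1] err=1 & 0x1 = 0x1; word=0x08
[4+:4] rsvd=1 & 0xf = 0x1; word=0x18
word = 0x18 → little-endian bytes:
  [0]=0x18

18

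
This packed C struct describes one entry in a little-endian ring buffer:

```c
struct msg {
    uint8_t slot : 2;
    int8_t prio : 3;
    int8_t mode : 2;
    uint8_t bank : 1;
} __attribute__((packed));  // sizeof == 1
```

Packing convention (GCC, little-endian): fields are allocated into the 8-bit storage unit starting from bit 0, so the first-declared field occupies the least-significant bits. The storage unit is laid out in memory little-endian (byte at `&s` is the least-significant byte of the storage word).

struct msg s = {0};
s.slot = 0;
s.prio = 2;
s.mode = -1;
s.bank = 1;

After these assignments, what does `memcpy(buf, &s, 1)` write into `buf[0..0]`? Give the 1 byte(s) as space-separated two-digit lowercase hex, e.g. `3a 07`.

e8

slot (2b) val=0 bits=0x0 at bit 0: 0x00
prio (3b) val=2 bits=0x2 at bit 2: 0x08
mode (2b) val=-1 bits=0x3 at bit 5: 0x68
bank (1b) val=1 bits=0x1 at bit 7: 0xe8
word = 0xe8 → little-endian bytes:
  [0]=0xe8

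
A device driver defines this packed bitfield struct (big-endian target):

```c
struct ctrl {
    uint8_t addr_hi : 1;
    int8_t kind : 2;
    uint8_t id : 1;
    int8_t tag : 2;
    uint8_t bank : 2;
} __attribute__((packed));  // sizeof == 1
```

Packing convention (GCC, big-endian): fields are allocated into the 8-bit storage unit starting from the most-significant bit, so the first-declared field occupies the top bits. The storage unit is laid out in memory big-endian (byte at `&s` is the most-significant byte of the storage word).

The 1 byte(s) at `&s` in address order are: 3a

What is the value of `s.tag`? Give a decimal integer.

-2

[0]=0x3a (big-endian) → word 0x3a
addr_hi [7+:1] = (word>>7) & 0x1 = 0
kind [5+:2] = (word>>5) & 0x3 = 1
id [4+:1] = (word>>4) & 0x1 = 1
tag [2+:2] = (word>>2) & 0x3 = 2  ←
bank [0+:2] = (word>>0) & 0x3 = 2
tag signed 2b, MSB=1: 2 - 4 = -2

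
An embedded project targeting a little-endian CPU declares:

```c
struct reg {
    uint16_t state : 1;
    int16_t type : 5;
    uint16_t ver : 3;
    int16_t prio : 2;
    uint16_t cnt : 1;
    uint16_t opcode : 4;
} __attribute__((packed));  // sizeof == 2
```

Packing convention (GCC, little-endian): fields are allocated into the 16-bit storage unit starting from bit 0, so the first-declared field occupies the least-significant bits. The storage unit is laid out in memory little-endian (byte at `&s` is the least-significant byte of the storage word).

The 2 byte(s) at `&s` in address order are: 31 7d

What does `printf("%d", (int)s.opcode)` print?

7

[0]=0x31 [1]=0x7d (little-endian) → word 0x7d31
state [0+:1] = (word>>0) & 0x1 = 1
type [1+:5] = (word>>1) & 0x1f = 24
ver [6+:3] = (word>>6) & 0x7 = 4
prio [9+:2] = (word>>9) & 0x3 = 2
cnt [11+:1] = (word>>11) & 0x1 = 1
opcode [12+:4] = (word>>12) & 0xf = 7  ←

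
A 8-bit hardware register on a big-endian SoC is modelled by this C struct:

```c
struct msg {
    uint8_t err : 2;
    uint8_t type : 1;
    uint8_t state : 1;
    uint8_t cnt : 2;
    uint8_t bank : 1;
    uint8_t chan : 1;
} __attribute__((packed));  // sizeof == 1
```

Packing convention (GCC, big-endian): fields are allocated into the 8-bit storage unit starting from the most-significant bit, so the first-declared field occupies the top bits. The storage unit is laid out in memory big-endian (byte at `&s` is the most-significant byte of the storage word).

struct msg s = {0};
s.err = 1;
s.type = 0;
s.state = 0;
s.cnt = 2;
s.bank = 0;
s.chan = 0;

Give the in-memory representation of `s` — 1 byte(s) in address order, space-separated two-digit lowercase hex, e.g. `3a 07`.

[6+:2] err=1 & 0x3 = 0x1; word=0x40
[5+:1] type=0 & 0x1 = 0x0; word=0x40
[4+:1] state=0 & 0x1 = 0x0; word=0x40
[2+:2] cnt=2 & 0x3 = 0x2; word=0x48
[1+:1] bank=0 & 0x1 = 0x0; word=0x48
[0+:1] chan=0 & 0x1 = 0x0; word=0x48
word = 0x48 → big-endian bytes:
  [0]=0x48

48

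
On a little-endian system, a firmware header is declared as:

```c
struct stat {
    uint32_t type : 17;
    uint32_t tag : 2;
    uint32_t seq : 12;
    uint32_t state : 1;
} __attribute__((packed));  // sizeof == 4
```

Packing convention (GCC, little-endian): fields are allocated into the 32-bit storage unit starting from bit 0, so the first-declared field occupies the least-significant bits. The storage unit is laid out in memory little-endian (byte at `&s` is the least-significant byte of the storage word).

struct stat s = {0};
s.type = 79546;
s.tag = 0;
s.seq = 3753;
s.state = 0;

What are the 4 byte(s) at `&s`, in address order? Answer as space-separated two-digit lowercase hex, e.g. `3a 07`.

ba 36 49 75

[0+:17] type=79546 & 0x1ffff = 0x136ba; word=0x000136ba
[17+:2] tag=0 & 0x3 = 0x0; word=0x000136ba
[19+:12] seq=3753 & 0xfff = 0xea9; word=0x754936ba
[31+:1] state=0 & 0x1 = 0x0; word=0x754936ba
word = 0x754936ba → little-endian bytes:
  [0]=0xba  [1]=0x36  [2]=0x49  [3]=0x75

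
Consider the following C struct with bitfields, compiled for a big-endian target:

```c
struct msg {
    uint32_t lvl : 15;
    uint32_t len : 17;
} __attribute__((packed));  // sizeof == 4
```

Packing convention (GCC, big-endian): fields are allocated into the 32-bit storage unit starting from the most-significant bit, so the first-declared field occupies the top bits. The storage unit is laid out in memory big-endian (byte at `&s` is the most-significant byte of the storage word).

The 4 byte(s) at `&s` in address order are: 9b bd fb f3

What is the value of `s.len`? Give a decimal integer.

[0]=0x9b [1]=0xbd [2]=0xfb [3]=0xf3 (big-endian) → word 0x9bbdfbf3
lvl:15 @ bit 17 → (0x9bbdfbf3>>17)&0x7fff = 0x4dde
len:17 @ bit 0 → (0x9bbdfbf3>>0)&0x1ffff = 0x1fbf3  ←

130035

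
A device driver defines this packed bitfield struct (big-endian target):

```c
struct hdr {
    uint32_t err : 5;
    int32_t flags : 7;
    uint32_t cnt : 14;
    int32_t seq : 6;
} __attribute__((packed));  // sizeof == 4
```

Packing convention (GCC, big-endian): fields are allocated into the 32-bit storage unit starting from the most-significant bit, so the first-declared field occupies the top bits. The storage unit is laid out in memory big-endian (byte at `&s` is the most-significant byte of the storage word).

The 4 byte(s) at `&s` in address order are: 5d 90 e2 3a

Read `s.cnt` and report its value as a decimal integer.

904

[0]=0x5d [1]=0x90 [2]=0xe2 [3]=0x3a (big-endian) → word 0x5d90e23a
err:5 @ bit 27 → (0x5d90e23a>>27)&0x1f = 0xb
flags:7 @ bit 20 → (0x5d90e23a>>20)&0x7f = 0x59
cnt:14 @ bit 6 → (0x5d90e23a>>6)&0x3fff = 0x388  ←
seq:6 @ bit 0 → (0x5d90e23a>>0)&0x3f = 0x3a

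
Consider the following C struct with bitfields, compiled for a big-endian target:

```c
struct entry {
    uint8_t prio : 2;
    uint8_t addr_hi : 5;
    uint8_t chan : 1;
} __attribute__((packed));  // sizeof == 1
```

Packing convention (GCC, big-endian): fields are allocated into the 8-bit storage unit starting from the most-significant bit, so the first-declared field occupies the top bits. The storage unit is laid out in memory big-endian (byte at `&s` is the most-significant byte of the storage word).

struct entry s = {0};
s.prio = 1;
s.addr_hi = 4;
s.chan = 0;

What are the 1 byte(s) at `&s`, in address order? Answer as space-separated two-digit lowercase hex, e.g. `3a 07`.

48

prio:2 = 1 → 0x1 << 6 → word 0x40
addr_hi:5 = 4 → 0x4 << 1 → word 0x48
chan:1 = 0 → 0x0 << 0 → word 0x48
word = 0x48 → big-endian bytes:
  [0]=0x48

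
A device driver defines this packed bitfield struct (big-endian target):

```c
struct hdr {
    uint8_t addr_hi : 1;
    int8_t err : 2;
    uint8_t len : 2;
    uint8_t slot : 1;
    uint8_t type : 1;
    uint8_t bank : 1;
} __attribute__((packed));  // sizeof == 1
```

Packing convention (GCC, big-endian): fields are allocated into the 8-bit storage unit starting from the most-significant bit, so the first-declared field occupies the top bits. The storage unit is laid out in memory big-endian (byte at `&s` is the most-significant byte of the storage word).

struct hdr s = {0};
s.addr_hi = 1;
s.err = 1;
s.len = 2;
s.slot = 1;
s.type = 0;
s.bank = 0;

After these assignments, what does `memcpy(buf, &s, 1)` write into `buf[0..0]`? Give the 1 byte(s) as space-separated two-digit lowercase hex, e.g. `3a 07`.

[7+:1] addr_hi=1 & 0x1 = 0x1; word=0x80
[5+:2] err=1 & 0x3 = 0x1; word=0xa0
[3+:2] len=2 & 0x3 = 0x2; word=0xb0
[2+:1] slot=1 & 0x1 = 0x1; word=0xb4
[1+:1] type=0 & 0x1 = 0x0; word=0xb4
[0+:1] bank=0 & 0x1 = 0x0; word=0xb4
word = 0xb4 → big-endian bytes:
  [0]=0xb4

b4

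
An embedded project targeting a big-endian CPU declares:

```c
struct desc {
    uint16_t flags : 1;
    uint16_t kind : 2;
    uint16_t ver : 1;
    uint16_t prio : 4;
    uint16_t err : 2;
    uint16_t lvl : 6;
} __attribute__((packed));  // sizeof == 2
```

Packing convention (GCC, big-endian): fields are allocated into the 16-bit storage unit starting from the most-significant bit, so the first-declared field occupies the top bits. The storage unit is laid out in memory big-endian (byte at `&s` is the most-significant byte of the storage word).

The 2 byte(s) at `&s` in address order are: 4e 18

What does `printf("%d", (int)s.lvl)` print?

[0]=0x4e [1]=0x18 (big-endian) → word 0x4e18
flags:1 @ bit 15 → (0x4e18>>15)&0x1 = 0x0
kind:2 @ bit 13 → (0x4e18>>13)&0x3 = 0x2
ver:1 @ bit 12 → (0x4e18>>12)&0x1 = 0x0
prio:4 @ bit 8 → (0x4e18>>8)&0xf = 0xe
err:2 @ bit 6 → (0x4e18>>6)&0x3 = 0x0
lvl:6 @ bit 0 → (0x4e18>>0)&0x3f = 0x18  ←

24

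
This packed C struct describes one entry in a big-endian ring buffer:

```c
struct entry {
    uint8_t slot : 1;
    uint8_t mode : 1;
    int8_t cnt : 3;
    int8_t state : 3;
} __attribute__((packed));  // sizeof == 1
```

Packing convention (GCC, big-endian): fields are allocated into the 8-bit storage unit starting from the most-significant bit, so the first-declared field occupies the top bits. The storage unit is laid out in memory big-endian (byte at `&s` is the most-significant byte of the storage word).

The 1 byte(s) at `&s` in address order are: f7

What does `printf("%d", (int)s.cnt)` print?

[0]=0xf7 (big-endian) → word 0xf7
slot:1 @ bit 7 → (0xf7>>7)&0x1 = 0x1
mode:1 @ bit 6 → (0xf7>>6)&0x1 = 0x1
cnt:3 @ bit 3 → (0xf7>>3)&0x7 = 0x6  ←
state:3 @ bit 0 → (0xf7>>0)&0x7 = 0x7
cnt signed 3b, MSB=1: 6 - 8 = -2

-2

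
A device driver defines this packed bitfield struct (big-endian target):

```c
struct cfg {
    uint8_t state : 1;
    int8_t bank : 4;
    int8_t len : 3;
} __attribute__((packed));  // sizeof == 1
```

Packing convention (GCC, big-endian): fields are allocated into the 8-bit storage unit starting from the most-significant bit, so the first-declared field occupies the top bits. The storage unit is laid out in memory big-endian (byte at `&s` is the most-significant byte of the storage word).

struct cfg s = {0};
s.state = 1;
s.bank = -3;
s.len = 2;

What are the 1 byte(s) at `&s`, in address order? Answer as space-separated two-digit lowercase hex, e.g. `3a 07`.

ea

state:1 = 1 → 0x1 << 7 → word 0x80
bank:4 = -3 → 0xd << 3 → word 0xe8
len:3 = 2 → 0x2 << 0 → word 0xea
word = 0xea → big-endian bytes:
  [0]=0xea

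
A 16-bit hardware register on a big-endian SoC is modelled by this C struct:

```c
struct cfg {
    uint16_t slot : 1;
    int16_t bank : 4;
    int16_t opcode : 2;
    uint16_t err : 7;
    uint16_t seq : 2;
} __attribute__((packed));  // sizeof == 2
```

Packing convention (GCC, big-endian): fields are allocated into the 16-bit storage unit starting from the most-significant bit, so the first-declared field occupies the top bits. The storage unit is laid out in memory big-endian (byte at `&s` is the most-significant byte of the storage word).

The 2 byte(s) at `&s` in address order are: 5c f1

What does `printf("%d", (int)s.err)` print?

[0]=0x5c [1]=0xf1 (big-endian) → word 0x5cf1
slot [15+:1] = (word>>15) & 0x1 = 0
bank [11+:4] = (word>>11) & 0xf = 11
opcode [9+:2] = (word>>9) & 0x3 = 2
err [2+:7] = (word>>2) & 0x7f = 60  ←
seq [0+:2] = (word>>0) & 0x3 = 1

60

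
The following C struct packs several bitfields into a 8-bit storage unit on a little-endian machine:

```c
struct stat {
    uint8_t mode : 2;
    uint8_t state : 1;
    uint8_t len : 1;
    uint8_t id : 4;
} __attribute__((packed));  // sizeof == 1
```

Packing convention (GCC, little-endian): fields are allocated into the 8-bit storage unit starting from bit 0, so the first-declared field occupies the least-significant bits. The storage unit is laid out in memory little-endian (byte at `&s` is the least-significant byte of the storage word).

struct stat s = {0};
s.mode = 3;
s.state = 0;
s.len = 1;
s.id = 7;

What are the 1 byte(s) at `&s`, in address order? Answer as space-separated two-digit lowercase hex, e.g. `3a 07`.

mode (2b) val=3 bits=0x3 at bit 0: 0x03
state (1b) val=0 bits=0x0 at bit 2: 0x03
len (1b) val=1 bits=0x1 at bit 3: 0x0b
id (4b) val=7 bits=0x7 at bit 4: 0x7b
word = 0x7b → little-endian bytes:
  [0]=0x7b

7b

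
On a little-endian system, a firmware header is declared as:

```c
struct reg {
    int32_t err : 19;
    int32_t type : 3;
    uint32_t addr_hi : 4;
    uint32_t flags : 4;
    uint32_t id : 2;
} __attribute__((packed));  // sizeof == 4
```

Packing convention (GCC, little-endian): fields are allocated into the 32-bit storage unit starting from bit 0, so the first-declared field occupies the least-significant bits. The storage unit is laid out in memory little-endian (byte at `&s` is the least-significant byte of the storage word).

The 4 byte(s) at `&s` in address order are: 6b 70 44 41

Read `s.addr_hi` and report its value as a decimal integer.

[0]=0x6b [1]=0x70 [2]=0x44 [3]=0x41 (little-endian) → word 0x4144706b
err [0+:19] = (word>>0) & 0x7ffff = 290923
type [19+:3] = (word>>19) & 0x7 = 0
addr_hi [22+:4] = (word>>22) & 0xf = 5  ←
flags [26+:4] = (word>>26) & 0xf = 0
id [30+:2] = (word>>30) & 0x3 = 1

5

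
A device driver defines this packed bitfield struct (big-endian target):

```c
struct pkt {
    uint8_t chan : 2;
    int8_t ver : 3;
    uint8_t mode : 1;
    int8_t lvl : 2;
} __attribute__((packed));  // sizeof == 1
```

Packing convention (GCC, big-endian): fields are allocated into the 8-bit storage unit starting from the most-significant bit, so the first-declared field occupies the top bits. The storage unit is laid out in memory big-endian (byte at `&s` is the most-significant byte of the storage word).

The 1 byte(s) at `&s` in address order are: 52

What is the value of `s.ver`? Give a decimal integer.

[0]=0x52 (big-endian) → word 0x52
chan:2 @ bit 6 → (0x52>>6)&0x3 = 0x1
ver:3 @ bit 3 → (0x52>>3)&0x7 = 0x2  ←
mode:1 @ bit 2 → (0x52>>2)&0x1 = 0x0
lvl:2 @ bit 0 → (0x52>>0)&0x3 = 0x2
ver signed 3b, MSB=0: value = 2

2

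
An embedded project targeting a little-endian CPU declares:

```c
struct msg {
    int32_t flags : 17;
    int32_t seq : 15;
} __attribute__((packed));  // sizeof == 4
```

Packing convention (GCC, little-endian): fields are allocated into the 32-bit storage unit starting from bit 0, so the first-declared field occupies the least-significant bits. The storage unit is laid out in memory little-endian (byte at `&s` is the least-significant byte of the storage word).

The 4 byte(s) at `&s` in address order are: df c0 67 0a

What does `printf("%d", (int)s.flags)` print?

-16161

[0]=0xdf [1]=0xc0 [2]=0x67 [3]=0x0a (little-endian) → word 0x0a67c0df
flags:17 @ bit 0 → (0x0a67c0df>>0)&0x1ffff = 0x1c0df  ←
seq:15 @ bit 17 → (0x0a67c0df>>17)&0x7fff = 0x533
flags signed 17b, MSB=1: 114911 - 131072 = -16161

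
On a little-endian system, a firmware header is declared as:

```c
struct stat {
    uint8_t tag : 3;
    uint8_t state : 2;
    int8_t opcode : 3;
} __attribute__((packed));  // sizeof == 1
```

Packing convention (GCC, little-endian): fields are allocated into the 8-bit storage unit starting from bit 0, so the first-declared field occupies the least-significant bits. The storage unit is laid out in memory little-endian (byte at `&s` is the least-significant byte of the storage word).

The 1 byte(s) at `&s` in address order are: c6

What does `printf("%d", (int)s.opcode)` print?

-2

[0]=0xc6 (little-endian) → word 0xc6
tag:3 @ bit 0 → (0xc6>>0)&0x7 = 0x6
state:2 @ bit 3 → (0xc6>>3)&0x3 = 0x0
opcode:3 @ bit 5 → (0xc6>>5)&0x7 = 0x6  ←
opcode signed 3b, MSB=1: 6 - 8 = -2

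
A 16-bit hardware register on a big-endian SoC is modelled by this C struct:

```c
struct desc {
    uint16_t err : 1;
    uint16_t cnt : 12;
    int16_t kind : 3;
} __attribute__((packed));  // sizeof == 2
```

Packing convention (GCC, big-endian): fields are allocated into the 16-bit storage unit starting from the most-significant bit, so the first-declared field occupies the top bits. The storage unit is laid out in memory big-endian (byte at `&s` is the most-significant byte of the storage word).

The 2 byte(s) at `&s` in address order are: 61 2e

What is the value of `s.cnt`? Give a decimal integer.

[0]=0x61 [1]=0x2e (big-endian) → word 0x612e
err [15+:1] = (word>>15) & 0x1 = 0
cnt [3+:12] = (word>>3) & 0xfff = 3109  ←
kind [0+:3] = (word>>0) & 0x7 = 6

3109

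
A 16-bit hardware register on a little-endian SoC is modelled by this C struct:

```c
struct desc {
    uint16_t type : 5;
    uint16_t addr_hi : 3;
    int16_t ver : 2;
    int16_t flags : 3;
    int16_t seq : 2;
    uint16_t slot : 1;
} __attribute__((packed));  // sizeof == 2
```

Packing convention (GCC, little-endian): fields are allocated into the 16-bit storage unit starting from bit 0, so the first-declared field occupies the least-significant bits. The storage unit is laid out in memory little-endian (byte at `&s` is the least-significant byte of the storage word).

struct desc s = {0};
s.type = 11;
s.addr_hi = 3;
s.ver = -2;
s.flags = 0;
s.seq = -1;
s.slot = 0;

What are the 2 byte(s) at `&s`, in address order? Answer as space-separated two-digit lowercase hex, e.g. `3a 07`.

[0+:5] type=11 & 0x1f = 0xb; word=0x000b
[5+:3] addr_hi=3 & 0x7 = 0x3; word=0x006b
[8+:2] ver=-2 & 0x3 = 0x2; word=0x026b
[10+:3] flags=0 & 0x7 = 0x0; word=0x026b
[13+:2] seq=-1 & 0x3 = 0x3; word=0x626b
[15+:1] slot=0 & 0x1 = 0x0; word=0x626b
word = 0x626b → little-endian bytes:
  [0]=0x6b  [1]=0x62

6b 62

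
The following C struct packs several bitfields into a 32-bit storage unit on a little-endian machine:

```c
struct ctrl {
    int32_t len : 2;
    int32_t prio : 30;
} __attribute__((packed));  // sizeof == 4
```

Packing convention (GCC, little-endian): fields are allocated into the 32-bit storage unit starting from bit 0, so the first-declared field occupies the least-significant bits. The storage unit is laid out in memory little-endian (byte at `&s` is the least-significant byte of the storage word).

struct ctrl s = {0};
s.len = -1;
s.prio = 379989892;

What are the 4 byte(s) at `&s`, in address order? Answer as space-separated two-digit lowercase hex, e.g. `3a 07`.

len:2 = -1 → 0x3 << 0 → word 0x00000003
prio:30 = 379989892 → 0x16a62f84 << 2 → word 0x5a98be13
word = 0x5a98be13 → little-endian bytes:
  [0]=0x13  [1]=0xbe  [2]=0x98  [3]=0x5a

13 be 98 5a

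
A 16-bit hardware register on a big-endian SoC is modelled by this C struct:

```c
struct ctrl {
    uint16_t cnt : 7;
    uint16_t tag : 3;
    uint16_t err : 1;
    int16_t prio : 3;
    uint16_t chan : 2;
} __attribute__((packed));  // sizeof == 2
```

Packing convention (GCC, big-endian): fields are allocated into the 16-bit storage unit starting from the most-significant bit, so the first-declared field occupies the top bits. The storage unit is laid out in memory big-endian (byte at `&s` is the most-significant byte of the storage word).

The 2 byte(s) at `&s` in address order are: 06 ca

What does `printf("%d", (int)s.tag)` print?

3

[0]=0x06 [1]=0xca (big-endian) → word 0x06ca
cnt:7 @ bit 9 → (0x06ca>>9)&0x7f = 0x3
tag:3 @ bit 6 → (0x06ca>>6)&0x7 = 0x3  ←
err:1 @ bit 5 → (0x06ca>>5)&0x1 = 0x0
prio:3 @ bit 2 → (0x06ca>>2)&0x7 = 0x2
chan:2 @ bit 0 → (0x06ca>>0)&0x3 = 0x2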